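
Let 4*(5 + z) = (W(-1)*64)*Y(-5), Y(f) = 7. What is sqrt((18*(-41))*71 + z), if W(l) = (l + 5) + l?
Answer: I*sqrt(52067) ≈ 228.18*I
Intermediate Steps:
W(l) = 5 + 2*l (W(l) = (5 + l) + l = 5 + 2*l)
z = 331 (z = -5 + (((5 + 2*(-1))*64)*7)/4 = -5 + (((5 - 2)*64)*7)/4 = -5 + ((3*64)*7)/4 = -5 + (192*7)/4 = -5 + (1/4)*1344 = -5 + 336 = 331)
sqrt((18*(-41))*71 + z) = sqrt((18*(-41))*71 + 331) = sqrt(-738*71 + 331) = sqrt(-52398 + 331) = sqrt(-52067) = I*sqrt(52067)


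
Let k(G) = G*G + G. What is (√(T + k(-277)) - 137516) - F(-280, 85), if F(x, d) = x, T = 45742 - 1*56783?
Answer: -137236 + √65411 ≈ -1.3698e+5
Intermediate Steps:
T = -11041 (T = 45742 - 56783 = -11041)
k(G) = G + G² (k(G) = G² + G = G + G²)
(√(T + k(-277)) - 137516) - F(-280, 85) = (√(-11041 - 277*(1 - 277)) - 137516) - 1*(-280) = (√(-11041 - 277*(-276)) - 137516) + 280 = (√(-11041 + 76452) - 137516) + 280 = (√65411 - 137516) + 280 = (-137516 + √65411) + 280 = -137236 + √65411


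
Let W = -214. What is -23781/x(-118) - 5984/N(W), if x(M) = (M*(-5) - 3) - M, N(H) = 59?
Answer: -1873933/13865 ≈ -135.16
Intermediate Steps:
x(M) = -3 - 6*M (x(M) = (-5*M - 3) - M = (-3 - 5*M) - M = -3 - 6*M)
-23781/x(-118) - 5984/N(W) = -23781/(-3 - 6*(-118)) - 5984/59 = -23781/(-3 + 708) - 5984*1/59 = -23781/705 - 5984/59 = -23781*1/705 - 5984/59 = -7927/235 - 5984/59 = -1873933/13865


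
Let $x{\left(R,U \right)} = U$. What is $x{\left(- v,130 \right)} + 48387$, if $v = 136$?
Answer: $48517$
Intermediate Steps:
$x{\left(- v,130 \right)} + 48387 = 130 + 48387 = 48517$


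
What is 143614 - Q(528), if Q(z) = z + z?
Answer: 142558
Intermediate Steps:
Q(z) = 2*z
143614 - Q(528) = 143614 - 2*528 = 143614 - 1*1056 = 143614 - 1056 = 142558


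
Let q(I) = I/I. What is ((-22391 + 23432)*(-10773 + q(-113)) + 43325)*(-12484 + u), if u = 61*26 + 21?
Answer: 121499646779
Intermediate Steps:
q(I) = 1
u = 1607 (u = 1586 + 21 = 1607)
((-22391 + 23432)*(-10773 + q(-113)) + 43325)*(-12484 + u) = ((-22391 + 23432)*(-10773 + 1) + 43325)*(-12484 + 1607) = (1041*(-10772) + 43325)*(-10877) = (-11213652 + 43325)*(-10877) = -11170327*(-10877) = 121499646779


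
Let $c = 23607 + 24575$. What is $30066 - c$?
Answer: $-18116$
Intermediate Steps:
$c = 48182$
$30066 - c = 30066 - 48182 = -18116$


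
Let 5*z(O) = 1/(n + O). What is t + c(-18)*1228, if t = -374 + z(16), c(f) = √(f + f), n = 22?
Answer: -71059/190 + 7368*I ≈ -373.99 + 7368.0*I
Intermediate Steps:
z(O) = 1/(5*(22 + O))
c(f) = √2*√f (c(f) = √(2*f) = √2*√f)
t = -71059/190 (t = -374 + 1/(5*(22 + 16)) = -374 + (⅕)/38 = -374 + (⅕)*(1/38) = -374 + 1/190 = -71059/190 ≈ -373.99)
t + c(-18)*1228 = -71059/190 + (√2*√(-18))*1228 = -71059/190 + (√2*(3*I*√2))*1228 = -71059/190 + (6*I)*1228 = -71059/190 + 7368*I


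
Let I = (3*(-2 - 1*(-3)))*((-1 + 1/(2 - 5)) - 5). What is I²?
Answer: 361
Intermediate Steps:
I = -19 (I = (3*(-2 + 3))*((-1 + 1/(-3)) - 5) = (3*1)*((-1 - ⅓) - 5) = 3*(-4/3 - 5) = 3*(-19/3) = -19)
I² = (-19)² = 361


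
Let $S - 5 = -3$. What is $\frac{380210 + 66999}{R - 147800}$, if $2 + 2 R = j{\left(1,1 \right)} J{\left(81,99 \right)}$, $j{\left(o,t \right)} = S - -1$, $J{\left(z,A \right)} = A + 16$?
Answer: $- \frac{894418}{295257} \approx -3.0293$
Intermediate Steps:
$S = 2$ ($S = 5 - 3 = 2$)
$J{\left(z,A \right)} = 16 + A$
$j{\left(o,t \right)} = 3$ ($j{\left(o,t \right)} = 2 - -1 = 2 + 1 = 3$)
$R = \frac{343}{2}$ ($R = -1 + \frac{3 \left(16 + 99\right)}{2} = -1 + \frac{3 \cdot 115}{2} = -1 + \frac{1}{2} \cdot 345 = -1 + \frac{345}{2} = \frac{343}{2} \approx 171.5$)
$\frac{380210 + 66999}{R - 147800} = \frac{380210 + 66999}{\frac{343}{2} - 147800} = \frac{447209}{- \frac{295257}{2}} = 447209 \left(- \frac{2}{295257}\right) = - \frac{894418}{295257}$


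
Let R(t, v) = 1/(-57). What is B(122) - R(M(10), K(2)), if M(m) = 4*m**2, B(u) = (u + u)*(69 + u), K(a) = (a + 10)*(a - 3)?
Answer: 2656429/57 ≈ 46604.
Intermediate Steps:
K(a) = (-3 + a)*(10 + a) (K(a) = (10 + a)*(-3 + a) = (-3 + a)*(10 + a))
B(u) = 2*u*(69 + u) (B(u) = (2*u)*(69 + u) = 2*u*(69 + u))
R(t, v) = -1/57
B(122) - R(M(10), K(2)) = 2*122*(69 + 122) - 1*(-1/57) = 2*122*191 + 1/57 = 46604 + 1/57 = 2656429/57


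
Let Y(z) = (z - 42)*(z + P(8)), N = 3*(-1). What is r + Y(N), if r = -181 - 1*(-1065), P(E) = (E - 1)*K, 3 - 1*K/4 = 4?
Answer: 2279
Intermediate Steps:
K = -4 (K = 12 - 4*4 = 12 - 16 = -4)
P(E) = 4 - 4*E (P(E) = (E - 1)*(-4) = (-1 + E)*(-4) = 4 - 4*E)
r = 884 (r = -181 + 1065 = 884)
N = -3
Y(z) = (-42 + z)*(-28 + z) (Y(z) = (z - 42)*(z + (4 - 4*8)) = (-42 + z)*(z + (4 - 32)) = (-42 + z)*(z - 28) = (-42 + z)*(-28 + z))
r + Y(N) = 884 + (1176 + (-3)² - 70*(-3)) = 884 + (1176 + 9 + 210) = 884 + 1395 = 2279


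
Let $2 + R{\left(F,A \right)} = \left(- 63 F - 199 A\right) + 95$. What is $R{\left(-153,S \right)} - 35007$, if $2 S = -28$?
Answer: $-22489$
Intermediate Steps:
$S = -14$ ($S = \frac{1}{2} \left(-28\right) = -14$)
$R{\left(F,A \right)} = 93 - 199 A - 63 F$ ($R{\left(F,A \right)} = -2 - \left(-95 + 63 F + 199 A\right) = 93 - 199 A - 63 F$)
$R{\left(-153,S \right)} - 35007 = \left(93 - -2786 - -9639\right) - 35007 = \left(93 + 2786 + 9639\right) - 35007 = 12518 - 35007 = -22489$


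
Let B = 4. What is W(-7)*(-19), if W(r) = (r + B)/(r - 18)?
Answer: -57/25 ≈ -2.2800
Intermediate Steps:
W(r) = (4 + r)/(-18 + r) (W(r) = (r + 4)/(r - 18) = (4 + r)/(-18 + r))
W(-7)*(-19) = ((4 - 7)/(-18 - 7))*(-19) = (-3/(-25))*(-19) = -1/25*(-3)*(-19) = (3/25)*(-19) = -57/25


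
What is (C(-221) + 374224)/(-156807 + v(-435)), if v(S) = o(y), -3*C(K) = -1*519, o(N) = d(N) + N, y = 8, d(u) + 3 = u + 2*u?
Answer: -374397/156778 ≈ -2.3881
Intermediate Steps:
d(u) = -3 + 3*u (d(u) = -3 + (u + 2*u) = -3 + 3*u)
o(N) = -3 + 4*N (o(N) = (-3 + 3*N) + N = -3 + 4*N)
C(K) = 173 (C(K) = -(-1)*519/3 = -⅓*(-519) = 173)
v(S) = 29 (v(S) = -3 + 4*8 = -3 + 32 = 29)
(C(-221) + 374224)/(-156807 + v(-435)) = (173 + 374224)/(-156807 + 29) = 374397/(-156778) = 374397*(-1/156778) = -374397/156778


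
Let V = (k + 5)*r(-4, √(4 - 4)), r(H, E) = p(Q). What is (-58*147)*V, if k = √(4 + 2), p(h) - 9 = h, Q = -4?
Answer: -213150 - 42630*√6 ≈ -3.1757e+5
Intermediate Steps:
p(h) = 9 + h
r(H, E) = 5 (r(H, E) = 9 - 4 = 5)
k = √6 ≈ 2.4495
V = 25 + 5*√6 (V = (√6 + 5)*5 = (5 + √6)*5 = 25 + 5*√6 ≈ 37.247)
(-58*147)*V = (-58*147)*(25 + 5*√6) = -8526*(25 + 5*√6) = -213150 - 42630*√6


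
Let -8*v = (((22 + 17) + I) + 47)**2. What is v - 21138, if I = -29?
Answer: -172353/8 ≈ -21544.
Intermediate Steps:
v = -3249/8 (v = -(((22 + 17) - 29) + 47)**2/8 = -((39 - 29) + 47)**2/8 = -(10 + 47)**2/8 = -1/8*57**2 = -1/8*3249 = -3249/8 ≈ -406.13)
v - 21138 = -3249/8 - 21138 = -172353/8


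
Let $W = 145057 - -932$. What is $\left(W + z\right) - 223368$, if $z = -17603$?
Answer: $-94982$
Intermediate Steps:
$W = 145989$ ($W = 145057 + \left(-81606 + 82538\right) = 145057 + 932 = 145989$)
$\left(W + z\right) - 223368 = \left(145989 - 17603\right) - 223368 = 128386 - 223368 = -94982$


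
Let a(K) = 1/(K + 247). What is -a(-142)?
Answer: -1/105 ≈ -0.0095238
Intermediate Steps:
a(K) = 1/(247 + K)
-a(-142) = -1/(247 - 142) = -1/105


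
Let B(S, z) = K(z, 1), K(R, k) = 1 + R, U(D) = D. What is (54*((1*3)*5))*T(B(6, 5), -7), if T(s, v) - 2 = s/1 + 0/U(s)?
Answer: 6480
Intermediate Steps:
B(S, z) = 1 + z
T(s, v) = 2 + s (T(s, v) = 2 + (s/1 + 0/s) = 2 + (s*1 + 0) = 2 + (s + 0) = 2 + s)
(54*((1*3)*5))*T(B(6, 5), -7) = (54*((1*3)*5))*(2 + (1 + 5)) = (54*(3*5))*(2 + 6) = (54*15)*8 = 810*8 = 6480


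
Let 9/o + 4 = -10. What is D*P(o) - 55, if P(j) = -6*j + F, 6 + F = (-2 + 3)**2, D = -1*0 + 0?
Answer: -55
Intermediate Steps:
D = 0 (D = 0 + 0 = 0)
F = -5 (F = -6 + (-2 + 3)**2 = -6 + 1**2 = -6 + 1 = -5)
o = -9/14 (o = 9/(-4 - 10) = 9/(-14) = 9*(-1/14) = -9/14 ≈ -0.64286)
P(j) = -5 - 6*j (P(j) = -6*j - 5 = -5 - 6*j)
D*P(o) - 55 = 0*(-5 - 6*(-9/14)) - 55 = 0*(-5 + 27/7) - 55 = 0*(-8/7) - 55 = 0 - 55 = -55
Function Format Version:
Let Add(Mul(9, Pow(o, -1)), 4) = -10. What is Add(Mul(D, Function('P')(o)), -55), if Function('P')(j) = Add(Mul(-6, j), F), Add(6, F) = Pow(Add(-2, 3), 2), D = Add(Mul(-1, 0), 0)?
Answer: -55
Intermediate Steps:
D = 0 (D = Add(0, 0) = 0)
F = -5 (F = Add(-6, Pow(Add(-2, 3), 2)) = Add(-6, Pow(1, 2)) = Add(-6, 1) = -5)
o = Rational(-9, 14) (o = Mul(9, Pow(Add(-4, -10), -1)) = Mul(9, Pow(-14, -1)) = Mul(9, Rational(-1, 14)) = Rational(-9, 14) ≈ -0.64286)
Function('P')(j) = Add(-5, Mul(-6, j)) (Function('P')(j) = Add(Mul(-6, j), -5) = Add(-5, Mul(-6, j)))
Add(Mul(D, Function('P')(o)), -55) = Add(Mul(0, Add(-5, Mul(-6, Rational(-9, 14)))), -55) = Add(Mul(0, Add(-5, Rational(27, 7))), -55) = Add(Mul(0, Rational(-8, 7)), -55) = Add(0, -55) = -55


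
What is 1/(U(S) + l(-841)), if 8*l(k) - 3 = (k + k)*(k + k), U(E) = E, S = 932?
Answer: 8/2836583 ≈ 2.8203e-6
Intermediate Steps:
l(k) = 3/8 + k**2/2 (l(k) = 3/8 + ((k + k)*(k + k))/8 = 3/8 + ((2*k)*(2*k))/8 = 3/8 + (4*k**2)/8 = 3/8 + k**2/2)
1/(U(S) + l(-841)) = 1/(932 + (3/8 + (1/2)*(-841)**2)) = 1/(932 + (3/8 + (1/2)*707281)) = 1/(932 + (3/8 + 707281/2)) = 1/(932 + 2829127/8) = 1/(2836583/8) = 8/2836583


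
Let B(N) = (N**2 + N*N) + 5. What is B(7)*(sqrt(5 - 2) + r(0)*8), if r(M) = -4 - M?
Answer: -3296 + 103*sqrt(3) ≈ -3117.6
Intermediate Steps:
B(N) = 5 + 2*N**2 (B(N) = (N**2 + N**2) + 5 = 2*N**2 + 5 = 5 + 2*N**2)
B(7)*(sqrt(5 - 2) + r(0)*8) = (5 + 2*7**2)*(sqrt(5 - 2) + (-4 - 1*0)*8) = (5 + 2*49)*(sqrt(3) + (-4 + 0)*8) = (5 + 98)*(sqrt(3) - 4*8) = 103*(sqrt(3) - 32) = 103*(-32 + sqrt(3)) = -3296 + 103*sqrt(3)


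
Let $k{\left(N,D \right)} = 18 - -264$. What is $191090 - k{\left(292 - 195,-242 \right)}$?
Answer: $190808$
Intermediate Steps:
$k{\left(N,D \right)} = 282$ ($k{\left(N,D \right)} = 18 + 264 = 282$)
$191090 - k{\left(292 - 195,-242 \right)} = 191090 - 282 = 190808$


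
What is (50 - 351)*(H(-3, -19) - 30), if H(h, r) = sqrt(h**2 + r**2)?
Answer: 9030 - 301*sqrt(370) ≈ 3240.1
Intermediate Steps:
(50 - 351)*(H(-3, -19) - 30) = (50 - 351)*(sqrt((-3)**2 + (-19)**2) - 30) = -301*(sqrt(9 + 361) - 30) = -301*(sqrt(370) - 30) = -301*(-30 + sqrt(370)) = 9030 - 301*sqrt(370)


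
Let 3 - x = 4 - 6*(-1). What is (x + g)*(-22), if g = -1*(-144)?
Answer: -3014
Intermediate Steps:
x = -7 (x = 3 - (4 - 6*(-1)) = 3 - (4 + 6) = 3 - 1*10 = 3 - 10 = -7)
g = 144
(x + g)*(-22) = (-7 + 144)*(-22) = 137*(-22) = -3014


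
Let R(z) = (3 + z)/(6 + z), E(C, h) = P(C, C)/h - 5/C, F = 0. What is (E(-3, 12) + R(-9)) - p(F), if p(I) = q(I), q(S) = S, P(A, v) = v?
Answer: 41/12 ≈ 3.4167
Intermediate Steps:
E(C, h) = -5/C + C/h (E(C, h) = C/h - 5/C = -5/C + C/h)
R(z) = (3 + z)/(6 + z)
p(I) = I
(E(-3, 12) + R(-9)) - p(F) = ((-5/(-3) - 3/12) + (3 - 9)/(6 - 9)) - 1*0 = ((-5*(-⅓) - 3*1/12) - 6/(-3)) + 0 = ((5/3 - ¼) - ⅓*(-6)) + 0 = (17/12 + 2) + 0 = 41/12 + 0 = 41/12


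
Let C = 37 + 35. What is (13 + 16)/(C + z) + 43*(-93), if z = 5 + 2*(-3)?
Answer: -283900/71 ≈ -3998.6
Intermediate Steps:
C = 72
z = -1 (z = 5 - 6 = -1)
(13 + 16)/(C + z) + 43*(-93) = (13 + 16)/(72 - 1) + 43*(-93) = 29/71 - 3999 = -283900/71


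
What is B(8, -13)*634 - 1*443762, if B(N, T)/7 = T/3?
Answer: -1388980/3 ≈ -4.6299e+5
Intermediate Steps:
B(N, T) = 7*T/3 (B(N, T) = 7*(T/3) = 7*T/3)
B(8, -13)*634 - 1*443762 = ((7/3)*(-13))*634 - 1*443762 = -91/3*634 - 443762 = -57694/3 - 443762 = -1388980/3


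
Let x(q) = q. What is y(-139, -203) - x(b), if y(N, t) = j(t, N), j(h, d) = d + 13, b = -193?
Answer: 67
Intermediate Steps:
j(h, d) = 13 + d
y(N, t) = 13 + N
y(-139, -203) - x(b) = (13 - 139) - 1*(-193) = -126 + 193 = 67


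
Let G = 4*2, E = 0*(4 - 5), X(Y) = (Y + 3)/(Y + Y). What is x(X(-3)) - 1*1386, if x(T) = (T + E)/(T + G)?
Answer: -1386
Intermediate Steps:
X(Y) = (3 + Y)/(2*Y) (X(Y) = (3 + Y)/((2*Y)) = (3 + Y)*(1/(2*Y)) = (3 + Y)/(2*Y))
E = 0 (E = 0*(-1) = 0)
G = 8
x(T) = T/(8 + T) (x(T) = (T + 0)/(T + 8) = T/(8 + T))
x(X(-3)) - 1*1386 = ((1/2)*(3 - 3)/(-3))/(8 + (1/2)*(3 - 3)/(-3)) - 1*1386 = ((1/2)*(-1/3)*0)/(8 + (1/2)*(-1/3)*0) - 1386 = 0/(8 + 0) - 1386 = 0/8 - 1386 = 0*(1/8) - 1386 = 0 - 1386 = -1386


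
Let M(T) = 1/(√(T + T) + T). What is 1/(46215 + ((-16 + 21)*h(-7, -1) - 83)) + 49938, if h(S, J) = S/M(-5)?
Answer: 107084575265369/2144350499 + 35*I*√10/2144350499 ≈ 49938.0 + 5.1615e-8*I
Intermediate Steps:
M(T) = 1/(T + √2*√T) (M(T) = 1/(√(2*T) + T) = 1/(√2*√T + T) = 1/(T + √2*√T))
h(S, J) = S*(-5 + I*√10) (h(S, J) = S/(1/(-5 + √2*√(-5))) = S/(1/(-5 + √2*(I*√5))) = S/(1/(-5 + I*√10)) = S*(-5 + I*√10))
1/(46215 + ((-16 + 21)*h(-7, -1) - 83)) + 49938 = 1/(46215 + ((-16 + 21)*(-7*(-5 + I*√10)) - 83)) + 49938 = 1/(46215 + (5*(35 - 7*I*√10) - 83)) + 49938 = 1/(46215 + ((175 - 35*I*√10) - 83)) + 49938 = 1/(46215 + (92 - 35*I*√10)) + 49938 = 1/(46307 - 35*I*√10) + 49938 = 49938 + 1/(46307 - 35*I*√10)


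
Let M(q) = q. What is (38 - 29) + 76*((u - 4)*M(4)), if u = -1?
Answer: -1511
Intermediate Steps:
(38 - 29) + 76*((u - 4)*M(4)) = (38 - 29) + 76*((-1 - 4)*4) = 9 + 76*(-5*4) = 9 + 76*(-20) = 9 - 1520 = -1511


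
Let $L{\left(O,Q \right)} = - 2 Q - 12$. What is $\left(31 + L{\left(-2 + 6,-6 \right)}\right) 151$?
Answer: $4681$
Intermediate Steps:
$L{\left(O,Q \right)} = -12 - 2 Q$
$\left(31 + L{\left(-2 + 6,-6 \right)}\right) 151 = \left(31 - 0\right) 151 = \left(31 + \left(-12 + 12\right)\right) 151 = \left(31 + 0\right) 151 = 31 \cdot 151 = 4681$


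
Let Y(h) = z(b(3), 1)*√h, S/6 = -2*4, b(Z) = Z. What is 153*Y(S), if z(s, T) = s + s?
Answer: 3672*I*√3 ≈ 6360.1*I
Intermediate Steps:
S = -48 (S = 6*(-2*4) = 6*(-8) = -48)
z(s, T) = 2*s
Y(h) = 6*√h (Y(h) = (2*3)*√h = 6*√h)
153*Y(S) = 153*(6*√(-48)) = 153*(6*(4*I*√3)) = 153*(24*I*√3) = 3672*I*√3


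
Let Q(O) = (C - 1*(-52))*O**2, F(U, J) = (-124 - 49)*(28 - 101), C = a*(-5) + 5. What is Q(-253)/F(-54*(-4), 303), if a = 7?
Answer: 1408198/12629 ≈ 111.51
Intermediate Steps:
C = -30 (C = 7*(-5) + 5 = -35 + 5 = -30)
F(U, J) = 12629 (F(U, J) = -173*(-73) = 12629)
Q(O) = 22*O**2 (Q(O) = (-30 - 1*(-52))*O**2 = (-30 + 52)*O**2 = 22*O**2)
Q(-253)/F(-54*(-4), 303) = (22*(-253)**2)/12629 = (22*64009)*(1/12629) = 1408198*(1/12629) = 1408198/12629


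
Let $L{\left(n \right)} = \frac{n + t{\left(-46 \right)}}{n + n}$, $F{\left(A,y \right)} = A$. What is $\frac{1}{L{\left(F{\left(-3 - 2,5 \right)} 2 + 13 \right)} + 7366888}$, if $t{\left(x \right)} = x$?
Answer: $\frac{6}{44201285} \approx 1.3574 \cdot 10^{-7}$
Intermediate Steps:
$L{\left(n \right)} = \frac{-46 + n}{2 n}$ ($L{\left(n \right)} = \frac{n - 46}{n + n} = \frac{-46 + n}{2 n}$)
$\frac{1}{L{\left(F{\left(-3 - 2,5 \right)} 2 + 13 \right)} + 7366888} = \frac{1}{\frac{-46 + \left(\left(-3 - 2\right) 2 + 13\right)}{2 \left(\left(-3 - 2\right) 2 + 13\right)} + 7366888} = \frac{1}{\frac{-46 + \left(\left(-5\right) 2 + 13\right)}{2 \left(\left(-5\right) 2 + 13\right)} + 7366888} = \frac{1}{\frac{-46 + \left(-10 + 13\right)}{2 \left(-10 + 13\right)} + 7366888} = \frac{1}{\frac{-46 + 3}{2 \cdot 3} + 7366888} = \frac{1}{\frac{1}{2} \cdot \frac{1}{3} \left(-43\right) + 7366888} = \frac{1}{- \frac{43}{6} + 7366888} = \frac{1}{\frac{44201285}{6}} = \frac{6}{44201285}$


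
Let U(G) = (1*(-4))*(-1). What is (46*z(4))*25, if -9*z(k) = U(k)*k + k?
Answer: -23000/9 ≈ -2555.6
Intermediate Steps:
U(G) = 4 (U(G) = -4*(-1) = 4)
z(k) = -5*k/9 (z(k) = -(4*k + k)/9 = -5*k/9)
(46*z(4))*25 = (46*(-5/9*4))*25 = (46*(-20/9))*25 = -920/9*25 = -23000/9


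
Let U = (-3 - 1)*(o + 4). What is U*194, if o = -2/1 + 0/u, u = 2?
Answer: -1552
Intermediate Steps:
o = -2 (o = -2/1 + 0/2 = -2*1 + 0*(½) = -2 + 0 = -2)
U = -8 (U = (-3 - 1)*(-2 + 4) = -4*2 = -8)
U*194 = -8*194 = -1552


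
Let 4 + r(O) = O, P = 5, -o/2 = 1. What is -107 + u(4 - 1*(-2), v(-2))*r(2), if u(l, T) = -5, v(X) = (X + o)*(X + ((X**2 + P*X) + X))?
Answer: -97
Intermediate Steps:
o = -2 (o = -2*1 = -2)
v(X) = (-2 + X)*(X**2 + 7*X) (v(X) = (X - 2)*(X + ((X**2 + 5*X) + X)) = (-2 + X)*(X + (X**2 + 6*X)) = (-2 + X)*(X**2 + 7*X))
r(O) = -4 + O
-107 + u(4 - 1*(-2), v(-2))*r(2) = -107 - 5*(-4 + 2) = -107 - 5*(-2) = -107 + 10 = -97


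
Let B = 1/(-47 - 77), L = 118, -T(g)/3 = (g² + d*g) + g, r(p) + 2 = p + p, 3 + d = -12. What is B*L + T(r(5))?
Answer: 8869/62 ≈ 143.05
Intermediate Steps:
d = -15 (d = -3 - 12 = -15)
r(p) = -2 + 2*p (r(p) = -2 + (p + p) = -2 + 2*p)
T(g) = -3*g² + 42*g (T(g) = -3*((g² - 15*g) + g) = -3*(g² - 14*g) = -3*g² + 42*g)
B = -1/124 (B = 1/(-124) = -1/124 ≈ -0.0080645)
B*L + T(r(5)) = -1/124*118 + 3*(-2 + 2*5)*(14 - (-2 + 2*5)) = -59/62 + 3*(-2 + 10)*(14 - (-2 + 10)) = -59/62 + 3*8*(14 - 1*8) = -59/62 + 3*8*(14 - 8) = -59/62 + 3*8*6 = -59/62 + 144 = 8869/62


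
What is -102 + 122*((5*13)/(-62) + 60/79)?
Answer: -336113/2449 ≈ -137.25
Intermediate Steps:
-102 + 122*((5*13)/(-62) + 60/79) = -102 + 122*(65*(-1/62) + 60*(1/79)) = -102 + 122*(-65/62 + 60/79) = -102 + 122*(-1415/4898) = -102 - 86315/2449 = -336113/2449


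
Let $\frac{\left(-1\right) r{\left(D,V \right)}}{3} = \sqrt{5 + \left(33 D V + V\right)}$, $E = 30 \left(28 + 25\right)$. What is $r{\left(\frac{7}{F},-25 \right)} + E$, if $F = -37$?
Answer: $1590 - \frac{3 \sqrt{186295}}{37} \approx 1555.0$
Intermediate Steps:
$E = 1590$ ($E = 30 \cdot 53 = 1590$)
$r{\left(D,V \right)} = - 3 \sqrt{5 + V + 33 D V}$ ($r{\left(D,V \right)} = - 3 \sqrt{5 + \left(33 D V + V\right)} = - 3 \sqrt{5 + \left(V + 33 D V\right)} = - 3 \sqrt{5 + V + 33 D V}$)
$r{\left(\frac{7}{F},-25 \right)} + E = - 3 \sqrt{5 - 25 + 33 \frac{7}{-37} \left(-25\right)} + 1590 = - 3 \sqrt{5 - 25 + 33 \cdot 7 \left(- \frac{1}{37}\right) \left(-25\right)} + 1590 = - 3 \sqrt{5 - 25 + 33 \left(- \frac{7}{37}\right) \left(-25\right)} + 1590 = - 3 \sqrt{5 - 25 + \frac{5775}{37}} + 1590 = - 3 \sqrt{\frac{5035}{37}} + 1590 = - 3 \frac{\sqrt{186295}}{37} + 1590 = - \frac{3 \sqrt{186295}}{37} + 1590 = 1590 - \frac{3 \sqrt{186295}}{37}$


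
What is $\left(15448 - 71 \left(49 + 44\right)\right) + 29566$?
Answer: $38411$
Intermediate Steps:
$\left(15448 - 71 \left(49 + 44\right)\right) + 29566 = \left(15448 - 6603\right) + 29566 = 8845 + 29566 = 38411$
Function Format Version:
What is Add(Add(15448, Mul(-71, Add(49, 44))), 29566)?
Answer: 38411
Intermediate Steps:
Add(Add(15448, Mul(-71, Add(49, 44))), 29566) = Add(Add(15448, Mul(-71, 93)), 29566) = Add(Add(15448, -6603), 29566) = Add(8845, 29566) = 38411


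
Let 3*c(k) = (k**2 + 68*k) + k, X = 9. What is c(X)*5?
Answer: 1170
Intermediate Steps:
c(k) = 23*k + k**2/3 (c(k) = ((k**2 + 68*k) + k)/3 = (k**2 + 69*k)/3 = 23*k + k**2/3)
c(X)*5 = ((1/3)*9*(69 + 9))*5 = ((1/3)*9*78)*5 = 234*5 = 1170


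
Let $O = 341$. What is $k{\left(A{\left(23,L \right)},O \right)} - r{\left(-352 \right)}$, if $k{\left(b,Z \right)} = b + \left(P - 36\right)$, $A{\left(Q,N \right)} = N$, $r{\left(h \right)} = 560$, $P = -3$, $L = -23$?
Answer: $-622$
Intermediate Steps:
$k{\left(b,Z \right)} = -39 + b$ ($k{\left(b,Z \right)} = b - 39 = -39 + b$)
$k{\left(A{\left(23,L \right)},O \right)} - r{\left(-352 \right)} = \left(-39 - 23\right) - 560 = -62 - 560 = -622$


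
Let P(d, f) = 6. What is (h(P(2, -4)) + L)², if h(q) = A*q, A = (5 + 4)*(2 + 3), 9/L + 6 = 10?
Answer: 1185921/16 ≈ 74120.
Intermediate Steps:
L = 9/4 (L = 9/(-6 + 10) = 9/4 ≈ 2.2500)
A = 45 (A = 9*5 = 45)
h(q) = 45*q
(h(P(2, -4)) + L)² = (45*6 + 9/4)² = (270 + 9/4)² = (1089/4)² = 1185921/16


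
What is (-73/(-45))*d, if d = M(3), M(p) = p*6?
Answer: 146/5 ≈ 29.200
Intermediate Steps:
M(p) = 6*p
d = 18 (d = 6*3 = 18)
(-73/(-45))*d = -73/(-45)*18 = -73*(-1/45)*18 = (73/45)*18 = 146/5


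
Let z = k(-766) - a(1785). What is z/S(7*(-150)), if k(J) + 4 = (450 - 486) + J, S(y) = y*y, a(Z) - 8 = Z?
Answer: -2599/1102500 ≈ -0.0023574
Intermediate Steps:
a(Z) = 8 + Z
S(y) = y²
k(J) = -40 + J (k(J) = -4 + ((450 - 486) + J) = -4 + (-36 + J) = -40 + J)
z = -2599 (z = (-40 - 766) - (8 + 1785) = -806 - 1*1793 = -806 - 1793 = -2599)
z/S(7*(-150)) = -2599/((7*(-150))²) = -2599/((-1050)²) = -2599/1102500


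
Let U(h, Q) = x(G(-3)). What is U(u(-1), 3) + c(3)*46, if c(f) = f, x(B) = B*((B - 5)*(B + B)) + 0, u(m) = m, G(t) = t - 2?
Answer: -362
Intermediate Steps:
G(t) = -2 + t
x(B) = 2*B²*(-5 + B) (x(B) = B*((-5 + B)*(2*B)) + 0 = B*(2*B*(-5 + B)) + 0 = 2*B²*(-5 + B) + 0 = 2*B²*(-5 + B))
U(h, Q) = -500 (U(h, Q) = 2*(-2 - 3)²*(-5 + (-2 - 3)) = 2*(-5)²*(-5 - 5) = 2*25*(-10) = -500)
U(u(-1), 3) + c(3)*46 = -500 + 3*46 = -500 + 138 = -362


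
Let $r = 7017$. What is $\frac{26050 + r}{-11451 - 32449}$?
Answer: $- \frac{33067}{43900} \approx -0.75323$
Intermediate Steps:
$\frac{26050 + r}{-11451 - 32449} = \frac{26050 + 7017}{-11451 - 32449} = \frac{33067}{-43900} = 33067 \left(- \frac{1}{43900}\right) = - \frac{33067}{43900}$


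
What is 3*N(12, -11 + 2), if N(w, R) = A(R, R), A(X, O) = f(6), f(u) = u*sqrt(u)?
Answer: 18*sqrt(6) ≈ 44.091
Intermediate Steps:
f(u) = u**(3/2)
A(X, O) = 6*sqrt(6) (A(X, O) = 6**(3/2) = 6*sqrt(6))
N(w, R) = 6*sqrt(6)
3*N(12, -11 + 2) = 3*(6*sqrt(6)) = 18*sqrt(6)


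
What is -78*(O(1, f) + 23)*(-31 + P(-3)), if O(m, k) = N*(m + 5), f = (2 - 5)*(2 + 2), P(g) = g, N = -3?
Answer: 13260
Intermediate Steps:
f = -12 (f = -3*4 = -12)
O(m, k) = -15 - 3*m (O(m, k) = -3*(m + 5) = -3*(5 + m) = -15 - 3*m)
-78*(O(1, f) + 23)*(-31 + P(-3)) = -78*((-15 - 3*1) + 23)*(-31 - 3) = -78*((-15 - 3) + 23)*(-34) = -78*(-18 + 23)*(-34) = -390*(-34) = -78*(-170) = 13260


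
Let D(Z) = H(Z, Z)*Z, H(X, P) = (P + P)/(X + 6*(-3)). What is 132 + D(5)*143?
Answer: -418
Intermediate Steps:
H(X, P) = 2*P/(-18 + X) (H(X, P) = (2*P)/(X - 18) = (2*P)/(-18 + X) = 2*P/(-18 + X))
D(Z) = 2*Z²/(-18 + Z) (D(Z) = (2*Z/(-18 + Z))*Z = 2*Z²/(-18 + Z))
132 + D(5)*143 = 132 + (2*5²/(-18 + 5))*143 = 132 + (2*25/(-13))*143 = 132 + (2*25*(-1/13))*143 = 132 - 50/13*143 = 132 - 550 = -418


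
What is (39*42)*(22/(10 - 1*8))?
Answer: 18018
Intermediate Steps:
(39*42)*(22/(10 - 1*8)) = 1638*(22/(10 - 8)) = 1638*(22/2) = 1638*(22*(½)) = 1638*11 = 18018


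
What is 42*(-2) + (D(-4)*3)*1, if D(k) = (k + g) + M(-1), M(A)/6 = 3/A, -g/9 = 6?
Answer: -312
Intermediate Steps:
g = -54 (g = -9*6 = -54)
M(A) = 18/A (M(A) = 6*(3/A) = 18/A)
D(k) = -72 + k (D(k) = (k - 54) + 18/(-1) = (-54 + k) + 18*(-1) = (-54 + k) - 18 = -72 + k)
42*(-2) + (D(-4)*3)*1 = 42*(-2) + ((-72 - 4)*3)*1 = -84 - 76*3*1 = -84 - 228*1 = -84 - 228 = -312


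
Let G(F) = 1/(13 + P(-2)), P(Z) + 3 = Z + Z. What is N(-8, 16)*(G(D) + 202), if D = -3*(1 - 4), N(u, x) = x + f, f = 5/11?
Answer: 219553/66 ≈ 3326.6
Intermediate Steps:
f = 5/11 (f = 5*(1/11) = 5/11 ≈ 0.45455)
N(u, x) = 5/11 + x (N(u, x) = x + 5/11 = 5/11 + x)
P(Z) = -3 + 2*Z (P(Z) = -3 + (Z + Z) = -3 + 2*Z)
D = 9 (D = -3*(-3) = 9)
G(F) = 1/6 (G(F) = 1/(13 + (-3 + 2*(-2))) = 1/(13 + (-3 - 4)) = 1/(13 - 7) = 1/6)
N(-8, 16)*(G(D) + 202) = (5/11 + 16)*(1/6 + 202) = (181/11)*(1213/6) = 219553/66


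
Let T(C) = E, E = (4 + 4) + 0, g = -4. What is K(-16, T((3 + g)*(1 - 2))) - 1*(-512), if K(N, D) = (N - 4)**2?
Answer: 912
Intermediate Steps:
E = 8 (E = 8 + 0 = 8)
T(C) = 8
K(N, D) = (-4 + N)**2
K(-16, T((3 + g)*(1 - 2))) - 1*(-512) = (-4 - 16)**2 - 1*(-512) = (-20)**2 + 512 = 400 + 512 = 912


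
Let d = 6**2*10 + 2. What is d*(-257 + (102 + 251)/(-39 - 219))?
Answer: -12065279/129 ≈ -93529.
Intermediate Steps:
d = 362 (d = 36*10 + 2 = 360 + 2 = 362)
d*(-257 + (102 + 251)/(-39 - 219)) = 362*(-257 + (102 + 251)/(-39 - 219)) = 362*(-257 + 353/(-258)) = 362*(-257 + 353*(-1/258)) = 362*(-257 - 353/258) = 362*(-66659/258) = -12065279/129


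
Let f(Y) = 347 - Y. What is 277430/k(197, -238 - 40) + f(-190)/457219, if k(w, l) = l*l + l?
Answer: 63443809696/17604303157 ≈ 3.6039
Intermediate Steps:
k(w, l) = l + l**2 (k(w, l) = l**2 + l = l + l**2)
277430/k(197, -238 - 40) + f(-190)/457219 = 277430/(((-238 - 40)*(1 + (-238 - 40)))) + (347 - 1*(-190))/457219 = 277430/((-278*(1 - 278))) + (347 + 190)*(1/457219) = 277430/((-278*(-277))) + 537*(1/457219) = 277430/77006 + 537/457219 = 277430*(1/77006) + 537/457219 = 138715/38503 + 537/457219 = 63443809696/17604303157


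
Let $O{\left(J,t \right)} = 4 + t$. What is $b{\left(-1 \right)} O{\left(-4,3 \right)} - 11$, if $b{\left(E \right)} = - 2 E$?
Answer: $3$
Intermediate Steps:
$b{\left(-1 \right)} O{\left(-4,3 \right)} - 11 = \left(-2\right) \left(-1\right) \left(4 + 3\right) - 11 = 2 \cdot 7 - 11 = 14 - 11 = 3$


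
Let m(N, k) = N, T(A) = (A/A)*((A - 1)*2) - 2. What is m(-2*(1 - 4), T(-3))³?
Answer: 216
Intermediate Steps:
T(A) = -4 + 2*A (T(A) = 1*((-1 + A)*2) - 2 = 1*(-2 + 2*A) - 2 = (-2 + 2*A) - 2 = -4 + 2*A)
m(-2*(1 - 4), T(-3))³ = (-2*(1 - 4))³ = (-2*(-3))³ = 6³ = 216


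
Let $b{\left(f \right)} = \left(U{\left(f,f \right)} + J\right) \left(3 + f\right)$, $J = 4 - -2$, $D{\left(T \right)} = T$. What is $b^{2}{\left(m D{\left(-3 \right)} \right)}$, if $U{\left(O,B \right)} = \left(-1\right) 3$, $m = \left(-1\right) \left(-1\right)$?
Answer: $0$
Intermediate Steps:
$m = 1$
$U{\left(O,B \right)} = -3$
$J = 6$ ($J = 4 + 2 = 6$)
$b{\left(f \right)} = 9 + 3 f$ ($b{\left(f \right)} = \left(-3 + 6\right) \left(3 + f\right) = 3 \left(3 + f\right) = 9 + 3 f$)
$b^{2}{\left(m D{\left(-3 \right)} \right)} = \left(9 + 3 \cdot 1 \left(-3\right)\right)^{2} = \left(9 + 3 \left(-3\right)\right)^{2} = \left(9 - 9\right)^{2} = 0^{2} = 0$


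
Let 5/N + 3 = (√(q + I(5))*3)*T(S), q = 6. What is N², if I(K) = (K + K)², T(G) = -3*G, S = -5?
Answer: 596275/5118973209 + 250*√106/1706324403 ≈ 0.00011799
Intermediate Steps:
I(K) = 4*K² (I(K) = (2*K)² = 4*K²)
N = 5/(-3 + 45*√106) (N = 5/(-3 + (√(6 + 4*5²)*3)*(-3*(-5))) = 5/(-3 + (√(6 + 4*25)*3)*15) = 5/(-3 + (√(6 + 100)*3)*15) = 5/(-3 + (√106*3)*15) = 5/(-3 + (3*√106)*15) = 5/(-3 + 45*√106) ≈ 0.010862)
N² = (5/71547 + 25*√106/23849)²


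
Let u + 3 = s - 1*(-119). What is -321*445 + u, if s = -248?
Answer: -142977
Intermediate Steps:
u = -132 (u = -3 + (-248 - 1*(-119)) = -3 + (-248 + 119) = -3 - 129 = -132)
-321*445 + u = -321*445 - 132 = -142845 - 132 = -142977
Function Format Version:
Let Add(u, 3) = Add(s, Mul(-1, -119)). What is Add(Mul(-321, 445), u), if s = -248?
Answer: -142977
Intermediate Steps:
u = -132 (u = Add(-3, Add(-248, Mul(-1, -119))) = Add(-3, Add(-248, 119)) = Add(-3, -129) = -132)
Add(Mul(-321, 445), u) = Add(Mul(-321, 445), -132) = Add(-142845, -132) = -142977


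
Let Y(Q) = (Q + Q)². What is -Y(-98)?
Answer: -38416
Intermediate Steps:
Y(Q) = 4*Q² (Y(Q) = (2*Q)² = 4*Q²)
-Y(-98) = -4*(-98)² = -4*9604 = -1*38416 = -38416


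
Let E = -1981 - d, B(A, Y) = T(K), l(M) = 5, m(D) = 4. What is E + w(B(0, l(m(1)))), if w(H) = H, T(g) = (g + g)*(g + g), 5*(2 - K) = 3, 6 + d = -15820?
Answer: 346321/25 ≈ 13853.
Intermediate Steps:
d = -15826 (d = -6 - 15820 = -15826)
K = 7/5 (K = 2 - 1/5*3 = 2 - 3/5 = 7/5 ≈ 1.4000)
T(g) = 4*g**2 (T(g) = (2*g)*(2*g) = 4*g**2)
B(A, Y) = 196/25 (B(A, Y) = 4*(7/5)**2 = 4*(49/25) = 196/25)
E = 13845 (E = -1981 - 1*(-15826) = -1981 + 15826 = 13845)
E + w(B(0, l(m(1)))) = 13845 + 196/25 = 346321/25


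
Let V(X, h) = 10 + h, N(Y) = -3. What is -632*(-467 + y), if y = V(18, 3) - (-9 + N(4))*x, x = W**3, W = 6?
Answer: -1351216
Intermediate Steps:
x = 216 (x = 6**3 = 216)
y = 2605 (y = (10 + 3) - (-9 - 3)*216 = 13 - (-12)*216 = 13 - 1*(-2592) = 13 + 2592 = 2605)
-632*(-467 + y) = -632*(-467 + 2605) = -632*2138 = -1351216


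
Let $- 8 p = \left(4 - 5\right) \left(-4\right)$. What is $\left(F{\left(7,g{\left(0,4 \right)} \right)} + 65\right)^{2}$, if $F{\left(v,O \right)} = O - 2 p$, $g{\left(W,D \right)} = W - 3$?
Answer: $3969$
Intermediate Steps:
$g{\left(W,D \right)} = -3 + W$
$p = - \frac{1}{2}$ ($p = - \frac{\left(4 - 5\right) \left(-4\right)}{8} = - \frac{\left(-1\right) \left(-4\right)}{8} = \left(- \frac{1}{8}\right) 4 = - \frac{1}{2} \approx -0.5$)
$F{\left(v,O \right)} = 1 + O$ ($F{\left(v,O \right)} = O - -1 = O + 1 = 1 + O$)
$\left(F{\left(7,g{\left(0,4 \right)} \right)} + 65\right)^{2} = \left(\left(1 + \left(-3 + 0\right)\right) + 65\right)^{2} = \left(\left(1 - 3\right) + 65\right)^{2} = \left(-2 + 65\right)^{2} = 63^{2} = 3969$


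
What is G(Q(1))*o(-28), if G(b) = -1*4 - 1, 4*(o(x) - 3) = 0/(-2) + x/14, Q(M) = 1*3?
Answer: -25/2 ≈ -12.500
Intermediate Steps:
Q(M) = 3
o(x) = 3 + x/56 (o(x) = 3 + (0/(-2) + x/14)/4 = 3 + (0*(-1/2) + x*(1/14))/4 = 3 + (0 + x/14)/4 = 3 + (x/14)/4 = 3 + x/56)
G(b) = -5 (G(b) = -4 - 1 = -5)
G(Q(1))*o(-28) = -5*(3 + (1/56)*(-28)) = -5*(3 - 1/2) = -5*5/2 = -25/2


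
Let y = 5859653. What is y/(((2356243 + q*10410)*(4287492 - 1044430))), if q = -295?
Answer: -5859653/2317839112834 ≈ -2.5281e-6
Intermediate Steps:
y/(((2356243 + q*10410)*(4287492 - 1044430))) = 5859653/(((2356243 - 295*10410)*(4287492 - 1044430))) = 5859653/(((2356243 - 3070950)*3243062)) = 5859653/((-714707*3243062)) = 5859653/(-2317839112834) = 5859653*(-1/2317839112834) = -5859653/2317839112834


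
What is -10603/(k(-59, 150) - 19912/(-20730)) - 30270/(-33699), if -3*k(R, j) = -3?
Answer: -1234302728245/228265793 ≈ -5407.3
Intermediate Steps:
k(R, j) = 1 (k(R, j) = -1/3*(-3) = 1)
-10603/(k(-59, 150) - 19912/(-20730)) - 30270/(-33699) = -10603/(1 - 19912/(-20730)) - 30270/(-33699) = -10603/(1 - 19912*(-1/20730)) - 30270*(-1/33699) = -10603/(1 + 9956/10365) + 10090/11233 = -10603/20321/10365 + 10090/11233 = -10603*10365/20321 + 10090/11233 = -109900095/20321 + 10090/11233 = -1234302728245/228265793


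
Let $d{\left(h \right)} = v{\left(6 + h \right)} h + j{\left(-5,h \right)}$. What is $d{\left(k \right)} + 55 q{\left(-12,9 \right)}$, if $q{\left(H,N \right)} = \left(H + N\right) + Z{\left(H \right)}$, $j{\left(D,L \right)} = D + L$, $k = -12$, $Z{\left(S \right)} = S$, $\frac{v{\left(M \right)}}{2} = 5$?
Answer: $-962$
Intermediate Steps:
$v{\left(M \right)} = 10$ ($v{\left(M \right)} = 2 \cdot 5 = 10$)
$q{\left(H,N \right)} = N + 2 H$ ($q{\left(H,N \right)} = \left(H + N\right) + H = N + 2 H$)
$d{\left(h \right)} = -5 + 11 h$ ($d{\left(h \right)} = 10 h + \left(-5 + h\right) = -5 + 11 h$)
$d{\left(k \right)} + 55 q{\left(-12,9 \right)} = \left(-5 + 11 \left(-12\right)\right) + 55 \left(9 + 2 \left(-12\right)\right) = \left(-5 - 132\right) + 55 \left(9 - 24\right) = -137 + 55 \left(-15\right) = -137 - 825 = -962$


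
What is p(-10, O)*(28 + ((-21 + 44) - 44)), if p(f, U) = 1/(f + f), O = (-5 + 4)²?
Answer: -7/20 ≈ -0.35000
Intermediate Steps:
O = 1 (O = (-1)² = 1)
p(f, U) = 1/(2*f)
p(-10, O)*(28 + ((-21 + 44) - 44)) = ((½)/(-10))*(28 + ((-21 + 44) - 44)) = ((½)*(-⅒))*(28 + (23 - 44)) = -(28 - 21)/20 = -1/20*7 = -7/20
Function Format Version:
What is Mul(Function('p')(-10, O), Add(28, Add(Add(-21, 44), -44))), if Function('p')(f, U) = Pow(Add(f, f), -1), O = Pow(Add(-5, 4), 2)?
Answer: Rational(-7, 20) ≈ -0.35000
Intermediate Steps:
O = 1 (O = Pow(-1, 2) = 1)
Function('p')(f, U) = Mul(Rational(1, 2), Pow(f, -1)) (Function('p')(f, U) = Pow(Mul(2, f), -1) = Mul(Rational(1, 2), Pow(f, -1)))
Mul(Function('p')(-10, O), Add(28, Add(Add(-21, 44), -44))) = Mul(Mul(Rational(1, 2), Pow(-10, -1)), Add(28, Add(Add(-21, 44), -44))) = Mul(Mul(Rational(1, 2), Rational(-1, 10)), Add(28, Add(23, -44))) = Mul(Rational(-1, 20), Add(28, -21)) = Mul(Rational(-1, 20), 7) = Rational(-7, 20)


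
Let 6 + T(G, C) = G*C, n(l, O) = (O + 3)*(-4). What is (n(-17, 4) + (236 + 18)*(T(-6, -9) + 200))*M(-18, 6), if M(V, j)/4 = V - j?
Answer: -6044544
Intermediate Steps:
M(V, j) = -4*j + 4*V (M(V, j) = 4*(V - j) = -4*j + 4*V)
n(l, O) = -12 - 4*O (n(l, O) = (3 + O)*(-4) = -12 - 4*O)
T(G, C) = -6 + C*G (T(G, C) = -6 + G*C = -6 + C*G)
(n(-17, 4) + (236 + 18)*(T(-6, -9) + 200))*M(-18, 6) = ((-12 - 4*4) + (236 + 18)*((-6 - 9*(-6)) + 200))*(-4*6 + 4*(-18)) = ((-12 - 16) + 254*((-6 + 54) + 200))*(-24 - 72) = (-28 + 254*(48 + 200))*(-96) = (-28 + 254*248)*(-96) = (-28 + 62992)*(-96) = 62964*(-96) = -6044544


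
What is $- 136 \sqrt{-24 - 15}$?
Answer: $- 136 i \sqrt{39} \approx - 849.32 i$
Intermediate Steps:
$- 136 \sqrt{-24 - 15} = - 136 \sqrt{-39} = - 136 i \sqrt{39}$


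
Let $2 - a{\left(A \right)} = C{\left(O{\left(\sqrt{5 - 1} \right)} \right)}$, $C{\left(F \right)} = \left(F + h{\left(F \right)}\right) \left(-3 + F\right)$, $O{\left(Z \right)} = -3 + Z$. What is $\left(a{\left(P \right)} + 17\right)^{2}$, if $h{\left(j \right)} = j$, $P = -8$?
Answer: $121$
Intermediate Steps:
$C{\left(F \right)} = 2 F \left(-3 + F\right)$ ($C{\left(F \right)} = \left(F + F\right) \left(-3 + F\right) = 2 F \left(-3 + F\right)$)
$a{\left(A \right)} = -6$ ($a{\left(A \right)} = 2 - 2 \left(-3 + \sqrt{5 - 1}\right) \left(-3 - \left(3 - \sqrt{5 - 1}\right)\right) = 2 - 2 \left(-3 + \sqrt{4}\right) \left(-3 - \left(3 - \sqrt{4}\right)\right) = 2 - 2 \left(-3 + 2\right) \left(-3 + \left(-3 + 2\right)\right) = 2 - 2 \left(-1\right) \left(-3 - 1\right) = 2 - 2 \left(-1\right) \left(-4\right) = 2 - 8 = -6$)
$\left(a{\left(P \right)} + 17\right)^{2} = \left(-6 + 17\right)^{2} = 11^{2} = 121$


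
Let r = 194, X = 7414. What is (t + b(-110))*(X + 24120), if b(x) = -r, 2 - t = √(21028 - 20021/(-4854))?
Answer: -6054528 - 15767*√495544534782/2427 ≈ -1.0628e+7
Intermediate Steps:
t = 2 - √495544534782/4854 (t = 2 - √(21028 - 20021/(-4854)) = 2 - √(21028 - 20021*(-1/4854)) = 2 - √(21028 + 20021/4854) = 2 - √(102089933/4854) = 2 - √495544534782/4854 ≈ -143.02)
b(x) = -194 (b(x) = -1*194 = -194)
(t + b(-110))*(X + 24120) = ((2 - √495544534782/4854) - 194)*(7414 + 24120) = (-192 - √495544534782/4854)*31534 = -6054528 - 15767*√495544534782/2427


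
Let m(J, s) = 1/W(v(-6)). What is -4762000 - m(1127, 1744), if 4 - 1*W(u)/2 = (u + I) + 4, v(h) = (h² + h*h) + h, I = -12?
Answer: -514295999/108 ≈ -4.7620e+6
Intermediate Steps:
v(h) = h + 2*h² (v(h) = (h² + h²) + h = 2*h² + h = h + 2*h²)
W(u) = 24 - 2*u (W(u) = 8 - 2*((u - 12) + 4) = 8 - 2*((-12 + u) + 4) = 8 - 2*(-8 + u) = 8 + (16 - 2*u) = 24 - 2*u)
m(J, s) = -1/108 (m(J, s) = 1/(24 - (-12)*(1 + 2*(-6))) = 1/(24 - (-12)*(1 - 12)) = 1/(24 - (-12)*(-11)) = 1/(24 - 2*66) = 1/(24 - 132) = 1/(-108) = -1/108)
-4762000 - m(1127, 1744) = -4762000 - 1*(-1/108) = -4762000 + 1/108 = -514295999/108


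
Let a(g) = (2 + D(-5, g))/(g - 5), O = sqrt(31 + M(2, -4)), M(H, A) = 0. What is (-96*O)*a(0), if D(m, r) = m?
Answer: -288*sqrt(31)/5 ≈ -320.70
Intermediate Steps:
O = sqrt(31) (O = sqrt(31 + 0) = sqrt(31) ≈ 5.5678)
a(g) = -3/(-5 + g) (a(g) = (2 - 5)/(g - 5) = -3/(-5 + g))
(-96*O)*a(0) = (-96*sqrt(31))*(-3/(-5 + 0)) = (-96*sqrt(31))*(-3/(-5)) = (-96*sqrt(31))*(-3*(-1/5)) = -96*sqrt(31)*(3/5) = -288*sqrt(31)/5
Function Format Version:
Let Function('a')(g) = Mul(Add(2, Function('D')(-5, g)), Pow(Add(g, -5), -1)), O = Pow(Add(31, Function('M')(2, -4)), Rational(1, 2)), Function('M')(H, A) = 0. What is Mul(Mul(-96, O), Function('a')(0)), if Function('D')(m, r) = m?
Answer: Mul(Rational(-288, 5), Pow(31, Rational(1, 2))) ≈ -320.70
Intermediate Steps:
O = Pow(31, Rational(1, 2)) (O = Pow(Add(31, 0), Rational(1, 2)) = Pow(31, Rational(1, 2)) ≈ 5.5678)
Function('a')(g) = Mul(-3, Pow(Add(-5, g), -1)) (Function('a')(g) = Mul(Add(2, -5), Pow(Add(g, -5), -1)) = Mul(-3, Pow(Add(-5, g), -1)))
Mul(Mul(-96, O), Function('a')(0)) = Mul(Mul(-96, Pow(31, Rational(1, 2))), Mul(-3, Pow(Add(-5, 0), -1))) = Mul(Mul(-96, Pow(31, Rational(1, 2))), Mul(-3, Pow(-5, -1))) = Mul(Mul(-96, Pow(31, Rational(1, 2))), Mul(-3, Rational(-1, 5))) = Mul(Mul(-96, Pow(31, Rational(1, 2))), Rational(3, 5)) = Mul(Rational(-288, 5), Pow(31, Rational(1, 2)))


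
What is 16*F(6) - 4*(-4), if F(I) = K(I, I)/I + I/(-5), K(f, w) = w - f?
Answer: -16/5 ≈ -3.2000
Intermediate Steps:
F(I) = -I/5 (F(I) = (I - I)/I + I/(-5) = 0/I + I*(-⅕) = 0 - I/5 = -I/5)
16*F(6) - 4*(-4) = 16*(-⅕*6) - 4*(-4) = 16*(-6/5) + 16 = -96/5 + 16 = -16/5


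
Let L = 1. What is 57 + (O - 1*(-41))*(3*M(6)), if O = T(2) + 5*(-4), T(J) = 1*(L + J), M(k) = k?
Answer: 489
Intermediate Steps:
T(J) = 1 + J (T(J) = 1*(1 + J) = 1 + J)
O = -17 (O = (1 + 2) + 5*(-4) = 3 - 20 = -17)
57 + (O - 1*(-41))*(3*M(6)) = 57 + (-17 - 1*(-41))*(3*6) = 57 + (-17 + 41)*18 = 57 + 24*18 = 57 + 432 = 489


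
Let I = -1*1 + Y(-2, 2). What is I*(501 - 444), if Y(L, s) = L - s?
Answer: -285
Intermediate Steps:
I = -5 (I = -1*1 + (-2 - 1*2) = -1 + (-2 - 2) = -1 - 4 = -5)
I*(501 - 444) = -5*(501 - 444) = -5*57 = -285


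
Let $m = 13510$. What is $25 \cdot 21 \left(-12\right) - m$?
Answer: $-19810$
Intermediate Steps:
$25 \cdot 21 \left(-12\right) - m = 25 \cdot 21 \left(-12\right) - 13510 = 525 \left(-12\right) - 13510 = -6300 - 13510 = -19810$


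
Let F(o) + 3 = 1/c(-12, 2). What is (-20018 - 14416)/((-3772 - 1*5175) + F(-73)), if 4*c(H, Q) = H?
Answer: 103302/26851 ≈ 3.8472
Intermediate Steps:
c(H, Q) = H/4
F(o) = -10/3 (F(o) = -3 + 1/((¼)*(-12)) = -3 + 1/(-3) = -3 - ⅓ = -10/3)
(-20018 - 14416)/((-3772 - 1*5175) + F(-73)) = (-20018 - 14416)/((-3772 - 1*5175) - 10/3) = -34434/((-3772 - 5175) - 10/3) = -34434/(-8947 - 10/3) = -34434/(-26851/3) = -34434*(-3/26851) = 103302/26851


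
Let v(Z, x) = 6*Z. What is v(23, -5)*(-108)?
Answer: -14904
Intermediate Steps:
v(23, -5)*(-108) = (6*23)*(-108) = 138*(-108) = -14904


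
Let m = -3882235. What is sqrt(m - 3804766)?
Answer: I*sqrt(7687001) ≈ 2772.5*I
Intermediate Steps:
sqrt(m - 3804766) = sqrt(-3882235 - 3804766) = sqrt(-7687001) = I*sqrt(7687001)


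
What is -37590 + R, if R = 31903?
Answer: -5687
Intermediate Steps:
-37590 + R = -37590 + 31903 = -5687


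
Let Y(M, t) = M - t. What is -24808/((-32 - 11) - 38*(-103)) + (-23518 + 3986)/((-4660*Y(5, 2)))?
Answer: -9685981/1932735 ≈ -5.0115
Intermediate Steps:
-24808/((-32 - 11) - 38*(-103)) + (-23518 + 3986)/((-4660*Y(5, 2))) = -24808/((-32 - 11) - 38*(-103)) + (-23518 + 3986)/((-4660*(5 - 1*2))) = -24808/(-43 + 3914) - 19532*(-1/(4660*(5 - 2))) = -24808/3871 - 19532/((-4660*3)) = -24808*1/3871 - 19532/(-13980) = -3544/553 - 19532*(-1/13980) = -3544/553 + 4883/3495 = -9685981/1932735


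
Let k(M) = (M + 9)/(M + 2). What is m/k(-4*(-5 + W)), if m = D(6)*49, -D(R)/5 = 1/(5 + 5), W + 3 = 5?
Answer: -49/3 ≈ -16.333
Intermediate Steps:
W = 2 (W = -3 + 5 = 2)
D(R) = -1/2 (D(R) = -5/(5 + 5) = -5/10 = -5*1/10 = -1/2)
k(M) = (9 + M)/(2 + M)
m = -49/2 (m = -1/2*49 = -49/2 ≈ -24.500)
m/k(-4*(-5 + W)) = -49*(2 - 4*(-5 + 2))/(9 - 4*(-5 + 2))/2 = -49*(2 - 4*(-3))/(9 - 4*(-3))/2 = -49*(2 + 12)/(9 + 12)/2 = -49/(2*(21/14)) = -49/(2*((1/14)*21)) = -49/(2*3/2) = -49/2*2/3 = -49/3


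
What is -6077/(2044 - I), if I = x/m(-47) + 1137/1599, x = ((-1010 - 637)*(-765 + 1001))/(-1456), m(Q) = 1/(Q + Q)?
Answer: -45346574/202499393 ≈ -0.22393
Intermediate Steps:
m(Q) = 1/(2*Q)
x = 97173/364 (x = -1647*236*(-1/1456) = -388692*(-1/1456) = 97173/364 ≈ 266.96)
I = -187247065/7462 (I = 97173/(364*(((1/2)/(-47)))) + 1137/1599 = 97173/(364*(((1/2)*(-1/47)))) + 1137*(1/1599) = 97173/(364*(-1/94)) + 379/533 = (97173/364)*(-94) + 379/533 = -4567131/182 + 379/533 = -187247065/7462 ≈ -25093.)
-6077/(2044 - I) = -6077/(2044 - 1*(-187247065/7462)) = -6077/(2044 + 187247065/7462) = -6077/202499393/7462 = -6077*7462/202499393 = -45346574/202499393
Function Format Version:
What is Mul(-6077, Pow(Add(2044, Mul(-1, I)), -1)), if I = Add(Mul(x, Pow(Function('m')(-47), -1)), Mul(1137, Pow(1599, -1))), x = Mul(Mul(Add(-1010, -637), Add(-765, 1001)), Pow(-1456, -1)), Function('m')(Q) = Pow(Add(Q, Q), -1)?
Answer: Rational(-45346574, 202499393) ≈ -0.22393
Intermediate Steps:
Function('m')(Q) = Mul(Rational(1, 2), Pow(Q, -1)) (Function('m')(Q) = Pow(Mul(2, Q), -1) = Mul(Rational(1, 2), Pow(Q, -1)))
x = Rational(97173, 364) (x = Mul(Mul(-1647, 236), Rational(-1, 1456)) = Mul(-388692, Rational(-1, 1456)) = Rational(97173, 364) ≈ 266.96)
I = Rational(-187247065, 7462) (I = Add(Mul(Rational(97173, 364), Pow(Mul(Rational(1, 2), Pow(-47, -1)), -1)), Mul(1137, Pow(1599, -1))) = Add(Mul(Rational(97173, 364), Pow(Mul(Rational(1, 2), Rational(-1, 47)), -1)), Mul(1137, Rational(1, 1599))) = Add(Mul(Rational(97173, 364), Pow(Rational(-1, 94), -1)), Rational(379, 533)) = Add(Mul(Rational(97173, 364), -94), Rational(379, 533)) = Add(Rational(-4567131, 182), Rational(379, 533)) = Rational(-187247065, 7462) ≈ -25093.)
Mul(-6077, Pow(Add(2044, Mul(-1, I)), -1)) = Mul(-6077, Pow(Add(2044, Mul(-1, Rational(-187247065, 7462))), -1)) = Mul(-6077, Pow(Add(2044, Rational(187247065, 7462)), -1)) = Mul(-6077, Pow(Rational(202499393, 7462), -1)) = Mul(-6077, Rational(7462, 202499393)) = Rational(-45346574, 202499393)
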